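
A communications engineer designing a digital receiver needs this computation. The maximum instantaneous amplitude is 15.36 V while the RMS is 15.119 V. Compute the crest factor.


Crest factor is the ratio of peak to RMS:
CF = V_peak / V_rms
   = 15.36 / 15.119
   = 1.0159

1.0159


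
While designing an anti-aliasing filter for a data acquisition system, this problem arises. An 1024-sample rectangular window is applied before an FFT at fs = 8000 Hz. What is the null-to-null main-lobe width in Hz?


Main lobe width for a rectangular window:
Width = 2 * fs / N
      = 2 * 8000 / 1024
      = 16000 / 1024
      = 15.625 Hz

15.625 Hz


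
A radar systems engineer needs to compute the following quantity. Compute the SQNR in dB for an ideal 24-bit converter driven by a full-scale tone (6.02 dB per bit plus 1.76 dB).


Theoretical SNR for a full-scale sinusoid:
SNR = 6.02 * N + 1.76
    = 6.02 * 24 + 1.76
    = 144.48 + 1.76
    = 146.24 dB

146.24 dB


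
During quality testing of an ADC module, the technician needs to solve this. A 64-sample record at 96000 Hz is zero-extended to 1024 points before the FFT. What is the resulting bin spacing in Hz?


Frequency resolution after zero-padding:
N_padded = 64 * 16 = 1024
df = fs / N_padded
   = 96000 / 1024
   = 93.75 Hz

93.75 Hz


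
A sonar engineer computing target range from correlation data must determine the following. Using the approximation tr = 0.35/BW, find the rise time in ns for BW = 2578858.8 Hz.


Rise time from bandwidth relationship:
tr = 0.35 / BW
   = 0.35 / 2578858.8
   = 1.357189467e-07 s
   = 135.7189 ns

135.7189 ns


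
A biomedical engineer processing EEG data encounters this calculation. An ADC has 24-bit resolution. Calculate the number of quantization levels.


Number of quantization levels = 2^N
= 2^24
= 16777216

16777216


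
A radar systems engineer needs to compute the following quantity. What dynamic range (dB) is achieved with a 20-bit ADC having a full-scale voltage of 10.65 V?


Dynamic range from full-scale to LSB:
V_min = V_max / 2^bits = 10.65 / 2^20
DR = 20 * log10(V_max / V_min)
   = 20 * log10(2^20)
   = 20 * 20 * log10(2)
   = 120.41 dB

120.41 dB


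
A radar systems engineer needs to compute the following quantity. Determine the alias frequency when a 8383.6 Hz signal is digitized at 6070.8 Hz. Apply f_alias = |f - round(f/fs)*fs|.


Compute the nearest integer multiple of fs to the signal:
n = round(8383.6 / 6070.8) = 1
f_alias = |8383.6 - 1 * 6070.8|
        = |8383.6 - 6070.8|
        = 2312.8 Hz

2312.8


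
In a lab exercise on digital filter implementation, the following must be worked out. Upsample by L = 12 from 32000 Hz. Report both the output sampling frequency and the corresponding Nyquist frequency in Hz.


Step 1 — output sample rate after interpolation by L:
fs_out = L * fs_in = 12 * 32000 = 384000 Hz

Step 2 — Nyquist frequency of the output stream:
f_Nyq = fs_out / 2 = 384000 / 2 = 192000.0 Hz

fs_out = 384000 Hz; f_Nyquist = 192000.0 Hz


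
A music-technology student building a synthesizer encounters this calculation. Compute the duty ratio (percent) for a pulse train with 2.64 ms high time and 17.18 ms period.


Duty cycle as a percentage:
DC = (t_on / T) * 100
   = (2.64 / 17.18) * 100
   = 0.153667 * 100
   = 15.37 %

15.37 %


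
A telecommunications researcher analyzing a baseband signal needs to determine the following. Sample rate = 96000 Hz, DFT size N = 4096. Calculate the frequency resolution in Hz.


DFT frequency resolution:
df = fs / N
   = 96000 / 4096
   = 23.4375 Hz

23.4375 Hz


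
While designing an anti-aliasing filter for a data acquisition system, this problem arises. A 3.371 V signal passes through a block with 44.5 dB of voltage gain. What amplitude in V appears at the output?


Output voltage from dB gain:
V_out = V_in * 10^(gain_dB / 20)
      = 3.371 * 10^(44.5 / 20)
      = 3.371 * 167.880402
      = 565.9248 V

565.9248 V


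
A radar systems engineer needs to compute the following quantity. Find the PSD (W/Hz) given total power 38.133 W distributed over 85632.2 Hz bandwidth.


Power spectral density:
PSD = P / BW
    = 38.133 / 85632.2
    = 0.00044531 W/Hz

0.00044531 W/Hz


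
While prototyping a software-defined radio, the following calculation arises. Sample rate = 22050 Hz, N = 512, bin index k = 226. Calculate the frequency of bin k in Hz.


Frequency of DFT bin k:
f_k = k * fs / N
    = 226 * 22050 / 512
    = 4983300 / 512
    = 9733.008 Hz

9733.008 Hz


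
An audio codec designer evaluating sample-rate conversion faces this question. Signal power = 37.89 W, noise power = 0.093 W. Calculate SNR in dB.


SNR in decibels:
SNR = 10 * log10(Ps / Pn)
    = 10 * log10(37.89 / 0.093)
    = 10 * log10(407.4194)
    = 10 * 2.61
    = 26.1 dB

26.1 dB


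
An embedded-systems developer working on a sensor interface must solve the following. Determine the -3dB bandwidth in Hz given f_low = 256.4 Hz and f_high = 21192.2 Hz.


Bandwidth is the difference of -3dB frequencies:
BW = f_high - f_low
   = 21192.2 - 256.4
   = 20935.8 Hz

20935.8 Hz


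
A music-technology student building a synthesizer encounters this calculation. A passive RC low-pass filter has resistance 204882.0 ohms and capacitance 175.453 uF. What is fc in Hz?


Cutoff frequency of a first-order RC filter:
fc = 1 / (2 * pi * R * C)
C = 175.453 uF = 0.000175453 F
fc = 1 / (2 * pi * 204882.0 * 0.000175453)
   = 1 / 225.86267726064
   = 0.004427 Hz

0.004427 Hz


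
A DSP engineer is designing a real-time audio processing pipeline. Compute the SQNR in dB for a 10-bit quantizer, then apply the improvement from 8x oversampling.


Step 1 — baseline SQNR at Nyquist:
SQNR_base = 6.02*N + 1.76
          = 6.02*10 + 1.76
          = 61.96 dB

Step 2 — oversampling processing gain:
G = 10*log10(OSR) = 10*log10(8) = 9.03 dB

Step 3 — total:
SQNR_total = 61.96 + 9.03 = 70.99 dB

Base SQNR = 61.96 dB; oversampled SQNR = 70.99 dB


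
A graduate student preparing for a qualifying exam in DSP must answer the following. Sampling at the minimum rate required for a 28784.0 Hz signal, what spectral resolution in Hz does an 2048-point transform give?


Step 1 — Nyquist sampling rate:
fs = 2 * fmax = 2 * 28784.0 = 57568.0 Hz

Step 2 — DFT bin spacing:
df = fs / N = 57568.0 / 2048 = 28.1094 Hz

28.1094 Hz


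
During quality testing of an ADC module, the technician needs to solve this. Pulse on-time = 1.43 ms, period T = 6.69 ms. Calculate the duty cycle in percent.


Duty cycle as a percentage:
DC = (t_on / T) * 100
   = (1.43 / 6.69) * 100
   = 0.213752 * 100
   = 21.38 %

21.38 %


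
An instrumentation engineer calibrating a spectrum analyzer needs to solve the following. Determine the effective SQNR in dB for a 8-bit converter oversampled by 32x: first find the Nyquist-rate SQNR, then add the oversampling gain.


Step 1 — baseline SQNR at Nyquist:
SQNR_base = 6.02*N + 1.76
          = 6.02*8 + 1.76
          = 49.92 dB

Step 2 — oversampling processing gain:
G = 10*log10(OSR) = 10*log10(32) = 15.05 dB

Step 3 — total:
SQNR_total = 49.92 + 15.05 = 64.97 dB

Base SQNR = 49.92 dB; oversampled SQNR = 64.97 dB


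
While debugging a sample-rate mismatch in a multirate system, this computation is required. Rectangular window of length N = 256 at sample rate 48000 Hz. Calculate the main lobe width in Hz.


Main lobe width for a rectangular window:
Width = 2 * fs / N
      = 2 * 48000 / 256
      = 96000 / 256
      = 375.0 Hz

375.0 Hz


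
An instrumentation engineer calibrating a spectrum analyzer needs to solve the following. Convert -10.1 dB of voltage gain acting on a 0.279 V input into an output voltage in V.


Output voltage from dB gain:
V_out = V_in * 10^(gain_dB / 20)
      = 0.279 * 10^(-10.1 / 20)
      = 0.279 * 0.312608
      = 0.0872 V

0.0872 V


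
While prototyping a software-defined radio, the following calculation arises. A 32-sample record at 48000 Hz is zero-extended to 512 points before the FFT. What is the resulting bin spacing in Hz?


Frequency resolution after zero-padding:
N_padded = 32 * 16 = 512
df = fs / N_padded
   = 48000 / 512
   = 93.75 Hz

93.75 Hz


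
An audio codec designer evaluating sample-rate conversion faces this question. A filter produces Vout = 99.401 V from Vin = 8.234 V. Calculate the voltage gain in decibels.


Voltage gain in dB:
G = 20 * log10(Vout / Vin)
  = 20 * log10(99.401 / 8.234)
  = 20 * log10(12.072018)
  = 20 * 1.08178
  = 21.64 dB

21.64 dB


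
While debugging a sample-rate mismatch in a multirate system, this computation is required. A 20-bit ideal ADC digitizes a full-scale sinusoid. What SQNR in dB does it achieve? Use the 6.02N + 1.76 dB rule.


Theoretical SNR for a full-scale sinusoid:
SNR = 6.02 * N + 1.76
    = 6.02 * 20 + 1.76
    = 120.4 + 1.76
    = 122.16 dB

122.16 dB


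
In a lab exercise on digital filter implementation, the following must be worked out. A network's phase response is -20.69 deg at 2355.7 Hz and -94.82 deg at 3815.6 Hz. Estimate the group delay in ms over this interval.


Group delay from phase difference:
tau = -d(phi)/d(omega)
d(phi) = -74.13 deg = -1.293813 rad
d(omega) = 2*pi*(3815.6 - 2355.7) = 9172.8222 rad/s
tau = -(-1.293813) / 9172.8222
    = 0.141 ms

0.141 ms


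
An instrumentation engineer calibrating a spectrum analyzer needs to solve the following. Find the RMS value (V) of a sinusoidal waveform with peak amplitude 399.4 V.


RMS voltage for a sinusoidal waveform:
V_rms = V_peak / sqrt(2)
      = 399.4 / 1.414214
      = 282.418 V

282.418 V


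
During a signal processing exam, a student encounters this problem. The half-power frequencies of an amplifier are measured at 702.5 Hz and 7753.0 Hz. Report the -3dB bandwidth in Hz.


Bandwidth is the difference of -3dB frequencies:
BW = f_high - f_low
   = 7753.0 - 702.5
   = 7050.5 Hz

7050.5 Hz


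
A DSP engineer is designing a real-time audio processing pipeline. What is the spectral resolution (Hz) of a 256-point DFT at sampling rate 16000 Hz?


DFT frequency resolution:
df = fs / N
   = 16000 / 256
   = 62.5 Hz

62.5 Hz


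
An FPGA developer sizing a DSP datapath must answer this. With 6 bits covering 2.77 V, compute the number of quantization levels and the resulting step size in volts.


Step 1 — number of quantization levels:
L = 2^N = 2^6 = 64

Step 2 — LSB step size:
delta = Vfs / L
      = 2.77 / 64
      = 0.04328125 V

Levels = 64; step size = 0.04328125 V


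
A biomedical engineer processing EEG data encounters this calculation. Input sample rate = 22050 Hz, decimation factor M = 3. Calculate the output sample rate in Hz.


Decimation reduces the sample rate:
fs_out = fs_in / M
       = 22050 / 3
       = 7350.0 Hz

7350.0 Hz


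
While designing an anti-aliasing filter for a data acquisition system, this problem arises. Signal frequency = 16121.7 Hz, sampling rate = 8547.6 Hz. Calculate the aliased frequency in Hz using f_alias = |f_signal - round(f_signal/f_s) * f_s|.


Compute the nearest integer multiple of fs to the signal:
n = round(16121.7 / 8547.6) = 2
f_alias = |16121.7 - 2 * 8547.6|
        = |16121.7 - 17095.2|
        = 973.5 Hz

973.5


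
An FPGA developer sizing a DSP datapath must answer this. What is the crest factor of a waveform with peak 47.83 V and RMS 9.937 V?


Crest factor is the ratio of peak to RMS:
CF = V_peak / V_rms
   = 47.83 / 9.937
   = 4.8133

4.8133


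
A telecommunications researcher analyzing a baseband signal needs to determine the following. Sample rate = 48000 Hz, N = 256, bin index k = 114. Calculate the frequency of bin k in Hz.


Frequency of DFT bin k:
f_k = k * fs / N
    = 114 * 48000 / 256
    = 5472000 / 256
    = 21375.0 Hz

21375.0 Hz


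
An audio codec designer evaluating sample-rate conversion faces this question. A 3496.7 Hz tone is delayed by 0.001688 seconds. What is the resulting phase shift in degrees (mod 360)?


Phase shift from frequency and time delay:
phi = 360 * f * t_delay
    = 360 * 3496.7 * 0.001688
    = 2124.87 degrees
    mod 360 = 324.87 degrees

324.87 degrees


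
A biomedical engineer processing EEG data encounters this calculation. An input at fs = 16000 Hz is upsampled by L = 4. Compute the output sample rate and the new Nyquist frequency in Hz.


Step 1 — output sample rate after interpolation by L:
fs_out = L * fs_in = 4 * 16000 = 64000 Hz

Step 2 — Nyquist frequency of the output stream:
f_Nyq = fs_out / 2 = 64000 / 2 = 32000.0 Hz

fs_out = 64000 Hz; f_Nyquist = 32000.0 Hz


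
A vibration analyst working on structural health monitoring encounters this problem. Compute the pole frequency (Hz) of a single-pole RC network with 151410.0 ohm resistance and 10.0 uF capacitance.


Cutoff frequency of a first-order RC filter:
fc = 1 / (2 * pi * R * C)
C = 10.0 uF = 1e-05 F
fc = 1 / (2 * pi * 151410.0 * 1e-05)
   = 1 / 9.5133708736006
   = 0.105115 Hz

0.105115 Hz


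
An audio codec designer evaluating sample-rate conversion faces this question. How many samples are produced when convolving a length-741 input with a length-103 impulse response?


Linear convolution output length:
L = N + M - 1
  = 741 + 103 - 1
  = 843 samples

843


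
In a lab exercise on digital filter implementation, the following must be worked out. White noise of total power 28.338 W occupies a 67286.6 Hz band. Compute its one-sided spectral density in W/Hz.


Power spectral density:
PSD = P / BW
    = 28.338 / 67286.6
    = 0.00042115 W/Hz

0.00042115 W/Hz


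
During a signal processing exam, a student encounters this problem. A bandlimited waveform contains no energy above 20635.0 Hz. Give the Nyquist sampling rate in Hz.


The Nyquist rate is twice the maximum frequency component.
fs_min = 2 * fmax
      = 2 * 20635.0
      = 41270.0 Hz

41270.0


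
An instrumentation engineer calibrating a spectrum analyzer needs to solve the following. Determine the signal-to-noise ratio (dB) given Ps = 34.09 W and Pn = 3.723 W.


SNR in decibels:
SNR = 10 * log10(Ps / Pn)
    = 10 * log10(34.09 / 3.723)
    = 10 * log10(9.1566)
    = 10 * 0.9617
    = 9.62 dB

9.62 dB


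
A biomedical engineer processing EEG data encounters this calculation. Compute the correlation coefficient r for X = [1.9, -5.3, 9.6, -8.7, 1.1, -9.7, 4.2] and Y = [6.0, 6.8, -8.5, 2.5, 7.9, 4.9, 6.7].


Pearson correlation coefficient (population):
r = cov(X,Y) / (std(X) * std(Y))
Mean X = -0.9857, Mean Y = 3.7571
Cov(X,Y) = -16.109388
Std(X) = 6.608313, Std(Y) = 5.254075
r = -0.464

-0.464


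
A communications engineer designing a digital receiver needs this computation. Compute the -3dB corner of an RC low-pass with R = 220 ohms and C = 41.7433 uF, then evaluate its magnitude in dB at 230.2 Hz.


Step 1 — cutoff frequency:
fc = 1 / (2*pi*R*C)
C = 41.7433 uF = 4.17433e-05 F
fc = 1 / (2*pi*220*4.17433e-05)
   = 17.3305 Hz

Step 2 — magnitude at f = 230.2 Hz:
|H(f)| = 1 / sqrt(1 + (f/fc)^2)
f/fc = 230.2 / 17.3305 = 13.28294
|H| = 1 / sqrt(1 + 176.436495) = 0.0750721
|H|_dB = 20*log10(0.0750721) = -22.49 dB

fc = 17.3305 Hz; |H(230.2 Hz)| = -22.49 dB


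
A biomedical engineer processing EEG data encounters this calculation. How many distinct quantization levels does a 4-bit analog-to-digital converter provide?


Number of quantization levels = 2^N
= 2^4
= 16

16


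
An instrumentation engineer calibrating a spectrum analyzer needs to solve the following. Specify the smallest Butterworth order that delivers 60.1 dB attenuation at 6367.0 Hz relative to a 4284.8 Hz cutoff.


Butterworth filter order formula:
n = log10(10^(A/10) - 1) / (2 * log10(f_stop/f_pass))
10^(60.1/10) - 1 = 1023291.9923
f_stop/f_pass = 6367.0 / 4284.8 = 1.486
n = 17.4705 -> ceil = 18

18


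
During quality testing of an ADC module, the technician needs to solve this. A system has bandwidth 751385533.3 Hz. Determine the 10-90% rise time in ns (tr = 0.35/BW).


Rise time from bandwidth relationship:
tr = 0.35 / BW
   = 0.35 / 751385533.3
   = 4.658061468e-10 s
   = 0.4658 ns

0.4658 ns


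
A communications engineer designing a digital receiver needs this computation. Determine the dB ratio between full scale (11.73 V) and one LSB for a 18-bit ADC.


Dynamic range from full-scale to LSB:
V_min = V_max / 2^bits = 11.73 / 2^18
DR = 20 * log10(V_max / V_min)
   = 20 * log10(2^18)
   = 20 * 18 * log10(2)
   = 108.37 dB

108.37 dB


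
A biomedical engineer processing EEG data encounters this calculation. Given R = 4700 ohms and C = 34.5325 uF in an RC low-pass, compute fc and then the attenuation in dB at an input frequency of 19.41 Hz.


Step 1 — cutoff frequency:
fc = 1 / (2*pi*R*C)
C = 34.5325 uF = 3.45325e-05 F
fc = 1 / (2*pi*4700*3.45325e-05)
   = 0.980605 Hz

Step 2 — magnitude at f = 19.41 Hz:
|H(f)| = 1 / sqrt(1 + (f/fc)^2)
f/fc = 19.41 / 0.980605 = 19.793903
|H| = 1 / sqrt(1 + 391.798596) = 0.0504563
|H|_dB = 20*log10(0.0504563) = -25.94 dB

fc = 0.980605 Hz; |H(19.41 Hz)| = -25.94 dB


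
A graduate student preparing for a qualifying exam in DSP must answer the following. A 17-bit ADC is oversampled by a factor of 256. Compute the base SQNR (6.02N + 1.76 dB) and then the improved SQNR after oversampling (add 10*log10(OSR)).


Step 1 — baseline SQNR at Nyquist:
SQNR_base = 6.02*N + 1.76
          = 6.02*17 + 1.76
          = 104.1 dB

Step 2 — oversampling processing gain:
G = 10*log10(OSR) = 10*log10(256) = 24.08 dB

Step 3 — total:
SQNR_total = 104.1 + 24.08 = 128.18 dB

Base SQNR = 104.1 dB; oversampled SQNR = 128.18 dB


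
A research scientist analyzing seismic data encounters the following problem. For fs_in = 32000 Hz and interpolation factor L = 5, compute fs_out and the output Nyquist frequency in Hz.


Step 1 — output sample rate after interpolation by L:
fs_out = L * fs_in = 5 * 32000 = 160000 Hz

Step 2 — Nyquist frequency of the output stream:
f_Nyq = fs_out / 2 = 160000 / 2 = 80000.0 Hz

fs_out = 160000 Hz; f_Nyquist = 80000.0 Hz


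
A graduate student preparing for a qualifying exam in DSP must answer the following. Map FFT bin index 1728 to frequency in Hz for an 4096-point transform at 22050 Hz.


Frequency of DFT bin k:
f_k = k * fs / N
    = 1728 * 22050 / 4096
    = 38102400 / 4096
    = 9302.344 Hz

9302.344 Hz


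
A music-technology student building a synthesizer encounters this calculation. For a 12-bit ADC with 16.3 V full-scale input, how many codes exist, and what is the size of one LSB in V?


Step 1 — number of quantization levels:
L = 2^N = 2^12 = 4096

Step 2 — LSB step size:
delta = Vfs / L
      = 16.3 / 4096
      = 0.00397949 V

Levels = 4096; step size = 0.00397949 V


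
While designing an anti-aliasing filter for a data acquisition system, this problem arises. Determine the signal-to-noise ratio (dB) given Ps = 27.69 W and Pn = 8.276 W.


SNR in decibels:
SNR = 10 * log10(Ps / Pn)
    = 10 * log10(27.69 / 8.276)
    = 10 * log10(3.3458)
    = 10 * 0.5245
    = 5.25 dB

5.25 dB


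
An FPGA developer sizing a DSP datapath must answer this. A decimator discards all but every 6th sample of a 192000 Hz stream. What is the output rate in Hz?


Decimation reduces the sample rate:
fs_out = fs_in / M
       = 192000 / 6
       = 32000.0 Hz

32000.0 Hz


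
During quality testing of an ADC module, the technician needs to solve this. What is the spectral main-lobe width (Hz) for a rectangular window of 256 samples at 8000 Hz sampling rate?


Main lobe width for a rectangular window:
Width = 2 * fs / N
      = 2 * 8000 / 256
      = 16000 / 256
      = 62.5 Hz

62.5 Hz


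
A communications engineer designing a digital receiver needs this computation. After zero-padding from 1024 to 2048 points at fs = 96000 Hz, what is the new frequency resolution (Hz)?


Frequency resolution after zero-padding:
N_padded = 1024 * 2 = 2048
df = fs / N_padded
   = 96000 / 2048
   = 46.875 Hz

46.875 Hz


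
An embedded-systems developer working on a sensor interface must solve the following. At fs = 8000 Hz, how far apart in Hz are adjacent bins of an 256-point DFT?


DFT frequency resolution:
df = fs / N
   = 8000 / 256
   = 31.25 Hz

31.25 Hz


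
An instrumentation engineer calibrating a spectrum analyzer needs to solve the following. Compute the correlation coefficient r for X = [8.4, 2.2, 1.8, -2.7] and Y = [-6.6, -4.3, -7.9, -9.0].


Pearson correlation coefficient (population):
r = cov(X,Y) / (std(X) * std(Y))
Mean X = 2.425, Mean Y = -6.95
Cov(X,Y) = 3.14875
Std(X) = 3.949921, Std(Y) = 1.75
r = 0.4555

0.4555


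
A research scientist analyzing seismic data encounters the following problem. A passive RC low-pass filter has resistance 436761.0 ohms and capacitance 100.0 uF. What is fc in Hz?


Cutoff frequency of a first-order RC filter:
fc = 1 / (2 * pi * R * C)
C = 100.0 uF = 0.0001 F
fc = 1 / (2 * pi * 436761.0 * 0.0001)
   = 1 / 274.42502979491
   = 0.003644 Hz

0.003644 Hz


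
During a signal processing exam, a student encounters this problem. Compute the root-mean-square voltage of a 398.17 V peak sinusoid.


RMS voltage for a sinusoidal waveform:
V_rms = V_peak / sqrt(2)
      = 398.17 / 1.414214
      = 281.549 V

281.549 V


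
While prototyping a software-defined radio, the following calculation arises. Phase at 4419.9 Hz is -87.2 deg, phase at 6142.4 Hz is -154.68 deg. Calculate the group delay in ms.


Group delay from phase difference:
tau = -d(phi)/d(omega)
d(phi) = -67.48 deg = -1.177748 rad
d(omega) = 2*pi*(6142.4 - 4419.9) = 10822.7867 rad/s
tau = -(-1.177748) / 10822.7867
    = 0.1088 ms

0.1088 ms


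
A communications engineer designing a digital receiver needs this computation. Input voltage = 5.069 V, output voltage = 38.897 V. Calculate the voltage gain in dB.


Voltage gain in dB:
G = 20 * log10(Vout / Vin)
  = 20 * log10(38.897 / 5.069)
  = 20 * log10(7.673506)
  = 20 * 0.884994
  = 17.7 dB

17.7 dB


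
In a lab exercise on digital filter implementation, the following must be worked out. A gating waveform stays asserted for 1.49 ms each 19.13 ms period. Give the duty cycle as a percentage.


Duty cycle as a percentage:
DC = (t_on / T) * 100
   = (1.49 / 19.13) * 100
   = 0.077888 * 100
   = 7.79 %

7.79 %


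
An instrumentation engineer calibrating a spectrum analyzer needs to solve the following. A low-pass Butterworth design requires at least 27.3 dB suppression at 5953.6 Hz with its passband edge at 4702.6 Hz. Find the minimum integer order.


Butterworth filter order formula:
n = log10(10^(A/10) - 1) / (2 * log10(f_stop/f_pass))
10^(27.3/10) - 1 = 536.0318
f_stop/f_pass = 5953.6 / 4702.6 = 1.266
n = 13.3207 -> ceil = 14

14


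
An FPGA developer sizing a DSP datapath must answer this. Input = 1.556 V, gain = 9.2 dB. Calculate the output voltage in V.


Output voltage from dB gain:
V_out = V_in * 10^(gain_dB / 20)
      = 1.556 * 10^(9.2 / 20)
      = 1.556 * 2.884032
      = 4.4876 V

4.4876 V


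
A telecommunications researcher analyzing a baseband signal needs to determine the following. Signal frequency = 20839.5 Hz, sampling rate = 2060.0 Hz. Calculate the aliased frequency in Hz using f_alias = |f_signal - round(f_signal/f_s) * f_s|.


Compute the nearest integer multiple of fs to the signal:
n = round(20839.5 / 2060.0) = 10
f_alias = |20839.5 - 10 * 2060.0|
        = |20839.5 - 20600.0|
        = 239.5 Hz

239.5


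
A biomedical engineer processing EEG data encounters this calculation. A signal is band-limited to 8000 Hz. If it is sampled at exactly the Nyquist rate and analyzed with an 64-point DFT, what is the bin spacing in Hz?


Step 1 — Nyquist sampling rate:
fs = 2 * fmax = 2 * 8000 = 16000 Hz

Step 2 — DFT bin spacing:
df = fs / N = 16000 / 64 = 250.0 Hz

250.0 Hz


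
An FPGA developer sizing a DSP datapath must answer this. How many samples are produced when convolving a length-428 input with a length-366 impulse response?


Linear convolution output length:
L = N + M - 1
  = 428 + 366 - 1
  = 793 samples

793


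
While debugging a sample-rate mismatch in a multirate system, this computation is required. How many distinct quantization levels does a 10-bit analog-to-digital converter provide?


Number of quantization levels = 2^N
= 2^10
= 1024

1024


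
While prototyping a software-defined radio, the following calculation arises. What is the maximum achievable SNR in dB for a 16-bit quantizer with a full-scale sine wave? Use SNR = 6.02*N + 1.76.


Theoretical SNR for a full-scale sinusoid:
SNR = 6.02 * N + 1.76
    = 6.02 * 16 + 1.76
    = 96.32 + 1.76
    = 98.08 dB

98.08 dB


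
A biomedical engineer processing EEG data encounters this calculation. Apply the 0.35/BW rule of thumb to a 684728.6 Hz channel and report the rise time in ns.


Rise time from bandwidth relationship:
tr = 0.35 / BW
   = 0.35 / 684728.6
   = 5.111514255e-07 s
   = 511.1514 ns

511.1514 ns


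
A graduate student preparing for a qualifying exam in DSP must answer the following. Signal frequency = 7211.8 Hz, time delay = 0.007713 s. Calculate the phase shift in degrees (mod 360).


Phase shift from frequency and time delay:
phi = 360 * f * t_delay
    = 360 * 7211.8 * 0.007713
    = 20024.86 degrees
    mod 360 = 224.86 degrees

224.86 degrees


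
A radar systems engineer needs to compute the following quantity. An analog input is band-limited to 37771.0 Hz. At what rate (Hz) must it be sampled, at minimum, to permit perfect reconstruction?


The Nyquist rate is twice the maximum frequency component.
fs_min = 2 * fmax
      = 2 * 37771.0
      = 75542.0 Hz

75542.0


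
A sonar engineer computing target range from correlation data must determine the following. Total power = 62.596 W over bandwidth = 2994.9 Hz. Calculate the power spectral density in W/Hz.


Power spectral density:
PSD = P / BW
    = 62.596 / 2994.9
    = 0.02090086 W/Hz

0.02090086 W/Hz


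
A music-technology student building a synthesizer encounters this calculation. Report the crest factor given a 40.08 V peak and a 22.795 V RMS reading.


Crest factor is the ratio of peak to RMS:
CF = V_peak / V_rms
   = 40.08 / 22.795
   = 1.7583

1.7583


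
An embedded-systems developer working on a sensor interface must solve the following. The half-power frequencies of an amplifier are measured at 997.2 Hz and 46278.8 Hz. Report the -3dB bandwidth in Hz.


Bandwidth is the difference of -3dB frequencies:
BW = f_high - f_low
   = 46278.8 - 997.2
   = 45281.6 Hz

45281.6 Hz


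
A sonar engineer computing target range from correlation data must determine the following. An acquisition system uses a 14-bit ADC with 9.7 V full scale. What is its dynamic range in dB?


Dynamic range from full-scale to LSB:
V_min = V_max / 2^bits = 9.7 / 2^14
DR = 20 * log10(V_max / V_min)
   = 20 * log10(2^14)
   = 20 * 14 * log10(2)
   = 84.29 dB

84.29 dB


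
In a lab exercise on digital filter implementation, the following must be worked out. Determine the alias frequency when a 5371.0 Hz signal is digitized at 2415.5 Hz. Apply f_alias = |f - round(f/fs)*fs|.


Compute the nearest integer multiple of fs to the signal:
n = round(5371.0 / 2415.5) = 2
f_alias = |5371.0 - 2 * 2415.5|
        = |5371.0 - 4831.0|
        = 540.0 Hz

540.0


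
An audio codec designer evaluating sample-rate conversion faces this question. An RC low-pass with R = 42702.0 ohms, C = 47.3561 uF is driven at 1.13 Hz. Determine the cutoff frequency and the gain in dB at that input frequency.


Step 1 — cutoff frequency:
fc = 1 / (2*pi*R*C)
C = 47.3561 uF = 4.73561e-05 F
fc = 1 / (2*pi*42702.0*4.73561e-05)
   = 0.0787039 Hz

Step 2 — magnitude at f = 1.13 Hz:
|H(f)| = 1 / sqrt(1 + (f/fc)^2)
f/fc = 1.13 / 0.0787039 = 14.357611
|H| = 1 / sqrt(1 + 206.140994) = 0.0694811
|H|_dB = 20*log10(0.0694811) = -23.16 dB

fc = 0.0787039 Hz; |H(1.13 Hz)| = -23.16 dB


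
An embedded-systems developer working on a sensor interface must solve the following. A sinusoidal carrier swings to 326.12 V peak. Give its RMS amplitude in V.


RMS voltage for a sinusoidal waveform:
V_rms = V_peak / sqrt(2)
      = 326.12 / 1.414214
      = 230.602 V

230.602 V


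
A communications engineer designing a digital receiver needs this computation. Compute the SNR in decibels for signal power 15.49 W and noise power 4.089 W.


SNR in decibels:
SNR = 10 * log10(Ps / Pn)
    = 10 * log10(15.49 / 4.089)
    = 10 * log10(3.7882)
    = 10 * 0.5784
    = 5.78 dB

5.78 dB


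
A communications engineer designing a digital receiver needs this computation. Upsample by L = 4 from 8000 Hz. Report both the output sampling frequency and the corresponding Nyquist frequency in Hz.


Step 1 — output sample rate after interpolation by L:
fs_out = L * fs_in = 4 * 8000 = 32000 Hz

Step 2 — Nyquist frequency of the output stream:
f_Nyq = fs_out / 2 = 32000 / 2 = 16000.0 Hz

fs_out = 32000 Hz; f_Nyquist = 16000.0 Hz


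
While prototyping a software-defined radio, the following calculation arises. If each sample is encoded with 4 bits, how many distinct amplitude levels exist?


Number of quantization levels = 2^N
= 2^4
= 16

16


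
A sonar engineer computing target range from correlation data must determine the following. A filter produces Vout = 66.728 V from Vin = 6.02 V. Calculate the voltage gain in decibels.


Voltage gain in dB:
G = 20 * log10(Vout / Vin)
  = 20 * log10(66.728 / 6.02)
  = 20 * log10(11.084385)
  = 20 * 1.044712
  = 20.89 dB

20.89 dB


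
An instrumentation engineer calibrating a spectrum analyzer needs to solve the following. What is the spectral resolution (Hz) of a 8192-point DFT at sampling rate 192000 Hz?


DFT frequency resolution:
df = fs / N
   = 192000 / 8192
   = 23.4375 Hz

23.4375 Hz


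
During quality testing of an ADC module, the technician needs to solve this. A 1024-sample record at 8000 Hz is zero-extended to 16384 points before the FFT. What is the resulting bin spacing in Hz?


Frequency resolution after zero-padding:
N_padded = 1024 * 16 = 16384
df = fs / N_padded
   = 8000 / 16384
   = 0.4883 Hz

0.4883 Hz


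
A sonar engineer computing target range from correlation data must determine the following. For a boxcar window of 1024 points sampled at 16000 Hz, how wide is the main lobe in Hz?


Main lobe width for a rectangular window:
Width = 2 * fs / N
      = 2 * 16000 / 1024
      = 32000 / 1024
      = 31.25 Hz

31.25 Hz


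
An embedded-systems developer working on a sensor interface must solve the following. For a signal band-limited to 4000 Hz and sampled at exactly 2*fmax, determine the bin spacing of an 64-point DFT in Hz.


Step 1 — Nyquist sampling rate:
fs = 2 * fmax = 2 * 4000 = 8000 Hz

Step 2 — DFT bin spacing:
df = fs / N = 8000 / 64 = 125.0 Hz

125.0 Hz


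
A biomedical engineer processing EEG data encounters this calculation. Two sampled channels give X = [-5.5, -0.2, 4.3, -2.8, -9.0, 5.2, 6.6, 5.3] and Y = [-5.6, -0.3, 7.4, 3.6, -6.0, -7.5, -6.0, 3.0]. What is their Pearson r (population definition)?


Pearson correlation coefficient (population):
r = cov(X,Y) / (std(X) * std(Y))
Mean X = 0.4875, Mean Y = -1.425
Cov(X,Y) = 6.182187
Std(X) = 5.413048, Std(Y) = 5.24613
r = 0.2177

0.2177


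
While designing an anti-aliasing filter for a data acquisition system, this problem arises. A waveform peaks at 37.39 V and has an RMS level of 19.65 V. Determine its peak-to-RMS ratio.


Crest factor is the ratio of peak to RMS:
CF = V_peak / V_rms
   = 37.39 / 19.65
   = 1.9028

1.9028


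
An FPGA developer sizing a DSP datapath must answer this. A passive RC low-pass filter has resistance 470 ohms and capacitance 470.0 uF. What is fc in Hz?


Cutoff frequency of a first-order RC filter:
fc = 1 / (2 * pi * R * C)
C = 470.0 uF = 0.00047 F
fc = 1 / (2 * pi * 470 * 0.00047)
   = 1 / 1.387955634356
   = 0.720484 Hz

0.720484 Hz


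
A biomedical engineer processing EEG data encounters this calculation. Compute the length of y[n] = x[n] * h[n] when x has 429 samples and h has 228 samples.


Linear convolution output length:
L = N + M - 1
  = 429 + 228 - 1
  = 656 samples

656


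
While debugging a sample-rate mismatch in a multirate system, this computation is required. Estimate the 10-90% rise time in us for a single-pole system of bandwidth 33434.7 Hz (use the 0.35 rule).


Rise time from bandwidth relationship:
tr = 0.35 / BW
   = 0.35 / 33434.7
   = 1.046816631e-05 s
   = 10.4682 us

10.4682 us


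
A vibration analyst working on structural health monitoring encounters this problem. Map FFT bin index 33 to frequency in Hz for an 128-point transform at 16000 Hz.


Frequency of DFT bin k:
f_k = k * fs / N
    = 33 * 16000 / 128
    = 528000 / 128
    = 4125.0 Hz

4125.0 Hz


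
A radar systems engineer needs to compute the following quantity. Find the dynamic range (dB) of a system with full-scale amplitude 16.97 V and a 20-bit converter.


Dynamic range from full-scale to LSB:
V_min = V_max / 2^bits = 16.97 / 2^20
DR = 20 * log10(V_max / V_min)
   = 20 * log10(2^20)
   = 20 * 20 * log10(2)
   = 120.41 dB

120.41 dB


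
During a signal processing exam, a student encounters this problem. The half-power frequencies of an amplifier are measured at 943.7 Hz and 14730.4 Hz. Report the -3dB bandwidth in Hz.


Bandwidth is the difference of -3dB frequencies:
BW = f_high - f_low
   = 14730.4 - 943.7
   = 13786.7 Hz

13786.7 Hz


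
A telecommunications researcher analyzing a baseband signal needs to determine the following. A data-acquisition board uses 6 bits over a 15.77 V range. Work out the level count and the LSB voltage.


Step 1 — number of quantization levels:
L = 2^N = 2^6 = 64

Step 2 — LSB step size:
delta = Vfs / L
      = 15.77 / 64
      = 0.24640625 V

Levels = 64; step size = 0.24640625 V


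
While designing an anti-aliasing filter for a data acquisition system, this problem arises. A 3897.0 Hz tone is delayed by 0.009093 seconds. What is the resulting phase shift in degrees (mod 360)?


Phase shift from frequency and time delay:
phi = 360 * f * t_delay
    = 360 * 3897.0 * 0.009093
    = 12756.75 degrees
    mod 360 = 156.75 degrees

156.75 degrees


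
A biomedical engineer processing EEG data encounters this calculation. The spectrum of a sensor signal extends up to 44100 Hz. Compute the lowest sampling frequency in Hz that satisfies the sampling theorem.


The Nyquist rate is twice the maximum frequency component.
fs_min = 2 * fmax
      = 2 * 44100
      = 88200 Hz

88200


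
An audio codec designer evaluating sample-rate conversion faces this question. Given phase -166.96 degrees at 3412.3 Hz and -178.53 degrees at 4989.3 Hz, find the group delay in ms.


Group delay from phase difference:
tau = -d(phi)/d(omega)
d(phi) = -11.57 deg = -0.201935 rad
d(omega) = 2*pi*(4989.3 - 3412.3) = 9908.5832 rad/s
tau = -(-0.201935) / 9908.5832
    = 0.0204 ms

0.0204 ms


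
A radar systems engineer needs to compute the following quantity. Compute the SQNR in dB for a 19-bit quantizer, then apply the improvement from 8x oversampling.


Step 1 — baseline SQNR at Nyquist:
SQNR_base = 6.02*N + 1.76
          = 6.02*19 + 1.76
          = 116.14 dB

Step 2 — oversampling processing gain:
G = 10*log10(OSR) = 10*log10(8) = 9.03 dB

Step 3 — total:
SQNR_total = 116.14 + 9.03 = 125.17 dB

Base SQNR = 116.14 dB; oversampled SQNR = 125.17 dB


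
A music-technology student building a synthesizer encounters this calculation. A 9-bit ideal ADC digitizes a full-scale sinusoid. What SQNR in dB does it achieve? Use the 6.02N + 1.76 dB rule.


Theoretical SNR for a full-scale sinusoid:
SNR = 6.02 * N + 1.76
    = 6.02 * 9 + 1.76
    = 54.18 + 1.76
    = 55.94 dB

55.94 dB


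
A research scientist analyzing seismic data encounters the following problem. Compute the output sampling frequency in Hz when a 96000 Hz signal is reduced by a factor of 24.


Decimation reduces the sample rate:
fs_out = fs_in / M
       = 96000 / 24
       = 4000.0 Hz

4000.0 Hz


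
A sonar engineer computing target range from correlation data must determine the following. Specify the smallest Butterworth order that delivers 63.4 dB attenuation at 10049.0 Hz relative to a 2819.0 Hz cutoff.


Butterworth filter order formula:
n = log10(10^(A/10) - 1) / (2 * log10(f_stop/f_pass))
10^(63.4/10) - 1 = 2187760.6239
f_stop/f_pass = 10049.0 / 2819.0 = 3.5647
n = 5.7425 -> ceil = 6

6


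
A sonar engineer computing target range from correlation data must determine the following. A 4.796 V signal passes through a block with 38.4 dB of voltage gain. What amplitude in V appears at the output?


Output voltage from dB gain:
V_out = V_in * 10^(gain_dB / 20)
      = 4.796 * 10^(38.4 / 20)
      = 4.796 * 83.176377
      = 398.9139 V

398.9139 V


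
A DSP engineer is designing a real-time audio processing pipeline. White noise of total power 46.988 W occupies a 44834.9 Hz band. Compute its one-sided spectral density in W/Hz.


Power spectral density:
PSD = P / BW
    = 46.988 / 44834.9
    = 0.00104802 W/Hz

0.00104802 W/Hz


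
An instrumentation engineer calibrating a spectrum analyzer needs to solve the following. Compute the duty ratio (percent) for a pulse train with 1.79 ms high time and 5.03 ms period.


Duty cycle as a percentage:
DC = (t_on / T) * 100
   = (1.79 / 5.03) * 100
   = 0.355865 * 100
   = 35.59 %

35.59 %


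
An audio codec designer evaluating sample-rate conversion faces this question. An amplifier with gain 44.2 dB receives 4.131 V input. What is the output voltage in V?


Output voltage from dB gain:
V_out = V_in * 10^(gain_dB / 20)
      = 4.131 * 10^(44.2 / 20)
      = 4.131 * 162.18101
      = 669.9698 V

669.9698 V


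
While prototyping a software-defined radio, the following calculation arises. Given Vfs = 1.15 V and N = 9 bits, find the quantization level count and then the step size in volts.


Step 1 — number of quantization levels:
L = 2^N = 2^9 = 512

Step 2 — LSB step size:
delta = Vfs / L
      = 1.15 / 512
      = 0.00224609 V

Levels = 512; step size = 0.00224609 V


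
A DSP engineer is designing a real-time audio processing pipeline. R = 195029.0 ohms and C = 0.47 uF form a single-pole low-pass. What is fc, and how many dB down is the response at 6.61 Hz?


Step 1 — cutoff frequency:
fc = 1 / (2*pi*R*C)
C = 0.47 uF = 4.7e-07 F
fc = 1 / (2*pi*195029.0*4.7e-07)
   = 1.73629 Hz

Step 2 — magnitude at f = 6.61 Hz:
|H(f)| = 1 / sqrt(1 + (f/fc)^2)
f/fc = 6.61 / 1.73629 = 3.806968
|H| = 1 / sqrt(1 + 14.493005) = 0.2540576
|H|_dB = 20*log10(0.2540576) = -11.9 dB

fc = 1.73629 Hz; |H(6.61 Hz)| = -11.9 dB


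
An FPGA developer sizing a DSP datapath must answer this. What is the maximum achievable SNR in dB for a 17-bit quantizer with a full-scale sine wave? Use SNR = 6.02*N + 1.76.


Theoretical SNR for a full-scale sinusoid:
SNR = 6.02 * N + 1.76
    = 6.02 * 17 + 1.76
    = 102.34 + 1.76
    = 104.1 dB

104.1 dB


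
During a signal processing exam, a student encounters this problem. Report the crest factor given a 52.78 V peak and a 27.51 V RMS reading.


Crest factor is the ratio of peak to RMS:
CF = V_peak / V_rms
   = 52.78 / 27.51
   = 1.9186

1.9186


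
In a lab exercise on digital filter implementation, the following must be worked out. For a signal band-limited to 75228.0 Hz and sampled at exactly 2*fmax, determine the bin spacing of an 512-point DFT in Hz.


Step 1 — Nyquist sampling rate:
fs = 2 * fmax = 2 * 75228.0 = 150456.0 Hz

Step 2 — DFT bin spacing:
df = fs / N = 150456.0 / 512 = 293.8594 Hz

293.8594 Hz


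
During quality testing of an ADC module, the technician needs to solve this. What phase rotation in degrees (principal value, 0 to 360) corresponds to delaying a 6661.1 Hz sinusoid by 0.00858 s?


Phase shift from frequency and time delay:
phi = 360 * f * t_delay
    = 360 * 6661.1 * 0.00858
    = 20574.81 degrees
    mod 360 = 54.81 degrees

54.81 degrees
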